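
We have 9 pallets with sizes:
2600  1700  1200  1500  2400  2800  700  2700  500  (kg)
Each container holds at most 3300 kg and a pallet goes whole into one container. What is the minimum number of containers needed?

Total = 2800 + 2700 + 2600 + 2400 + 1700 + 1500 + 1200 + 700 + 500 = 16100 kg.
Lower bound: ⌈16100/3300⌉ = 5 containers.
A packing using 6 containers:
  container 1: 2800 + 500 = 3300
  container 2: 2700 = 2700
  container 3: 2600 + 700 = 3300
  container 4: 2400 = 2400
  container 5: 1700 + 1500 = 3200
  container 6: 1200 = 1200
No arrangement into 5 containers stays within capacity, so 6 is optimal.

6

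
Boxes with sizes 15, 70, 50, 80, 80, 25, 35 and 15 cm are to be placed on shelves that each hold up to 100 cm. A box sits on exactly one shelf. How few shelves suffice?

4

Total = 80 + 80 + 70 + 50 + 35 + 25 + 15 + 15 = 370 cm.
Lower bound: ⌈370/100⌉ = 4 shelves.
A packing using 4 shelves:
  shelf 1: 80 + 15 = 95
  shelf 2: 80 + 15 = 95
  shelf 3: 70 + 25 = 95
  shelf 4: 50 + 35 = 85
This matches the lower bound, so 4 is optimal.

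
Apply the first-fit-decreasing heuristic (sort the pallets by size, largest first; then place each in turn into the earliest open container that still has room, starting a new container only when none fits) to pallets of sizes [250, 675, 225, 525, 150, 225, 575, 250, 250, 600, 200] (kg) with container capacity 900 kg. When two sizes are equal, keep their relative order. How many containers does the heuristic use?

Sorted descending: 675, 600, 575, 525, 250, 250, 250, 225, 225, 200, 150.
  675 → container 1 (new)  [load 675/900]
  600 → container 2 (new)  [load 600/900]
  575 → container 3 (new)  [load 575/900]
  525 → container 4 (new)  [load 525/900]
  250 → container 2  [load 850/900]
  250 → container 3  [load 825/900]
  250 → container 4  [load 775/900]
  225 → container 1  [load 900/900]
  225 → container 5 (new)  [load 225/900]
  200 → container 5  [load 425/900]
  150 → container 5  [load 575/900]
5 containers opened.

5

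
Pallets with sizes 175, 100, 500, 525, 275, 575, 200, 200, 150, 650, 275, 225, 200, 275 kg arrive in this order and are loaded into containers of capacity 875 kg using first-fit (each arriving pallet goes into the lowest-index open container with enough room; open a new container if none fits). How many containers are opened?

6

  175 → container 1 (new)  [load 175/875]
  100 → container 1  [load 275/875]
  500 → container 1  [load 775/875]
  525 → container 2 (new)  [load 525/875]
  275 → container 2  [load 800/875]
  575 → container 3 (new)  [load 575/875]
  200 → container 3  [load 775/875]
  200 → container 4 (new)  [load 200/875]
  150 → container 4  [load 350/875]
  650 → container 5 (new)  [load 650/875]
  275 → container 4  [load 625/875]
  225 → container 4  [load 850/875]
  200 → container 5  [load 850/875]
  275 → container 6 (new)  [load 275/875]
6 containers opened.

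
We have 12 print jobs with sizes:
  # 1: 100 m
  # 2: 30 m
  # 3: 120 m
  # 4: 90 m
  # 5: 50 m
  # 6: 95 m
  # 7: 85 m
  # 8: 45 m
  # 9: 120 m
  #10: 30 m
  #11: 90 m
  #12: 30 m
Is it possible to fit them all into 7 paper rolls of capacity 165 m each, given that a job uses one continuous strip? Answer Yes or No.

Yes

A valid assignment using 7 paper rolls:
  roll 1: 120 + 45 = 165
  roll 2: 120 + 30 = 150
  roll 3: 100 + 50 = 150
  roll 4: 95 + 30 + 30 = 155
  roll 5: 90 = 90
  roll 6: 90 = 90
  roll 7: 85 = 85
Every load is within 165 m, so 7 paper rolls suffice.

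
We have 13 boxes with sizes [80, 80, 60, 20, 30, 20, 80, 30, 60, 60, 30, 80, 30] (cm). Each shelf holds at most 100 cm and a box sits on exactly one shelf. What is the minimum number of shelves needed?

Total = 80 + 80 + 80 + 80 + 60 + 60 + 60 + 30 + 30 + 30 + 30 + 20 + 20 = 660 cm.
Lower bound: ⌈660/100⌉ = 7 shelves.
A packing using 8 shelves:
  shelf 1: 80 + 20 = 100
  shelf 2: 80 + 20 = 100
  shelf 3: 80 = 80
  shelf 4: 80 = 80
  shelf 5: 60 + 30 = 90
  shelf 6: 60 + 30 = 90
  shelf 7: 60 + 30 = 90
  shelf 8: 30 = 30
No arrangement into 7 shelves stays within capacity, so 8 is optimal.

8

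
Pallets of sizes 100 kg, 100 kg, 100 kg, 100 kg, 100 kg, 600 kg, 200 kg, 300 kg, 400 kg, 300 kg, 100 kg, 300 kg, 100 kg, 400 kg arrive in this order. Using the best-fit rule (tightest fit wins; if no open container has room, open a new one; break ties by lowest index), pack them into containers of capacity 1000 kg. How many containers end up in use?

4

  100 → container 1 (new)  [load 100/1000]
  100 → container 1  [load 200/1000]
  100 → container 1  [load 300/1000]
  100 → container 1  [load 400/1000]
  100 → container 1  [load 500/1000]
  600 → container 2 (new)  [load 600/1000]
  200 → container 2  [load 800/1000]
  300 → container 1  [load 800/1000]
  400 → container 3 (new)  [load 400/1000]
  300 → container 3  [load 700/1000]
  100 → container 1  [load 900/1000]
  300 → container 3  [load 1000/1000]
  100 → container 1  [load 1000/1000]
  400 → container 4 (new)  [load 400/1000]
4 containers opened.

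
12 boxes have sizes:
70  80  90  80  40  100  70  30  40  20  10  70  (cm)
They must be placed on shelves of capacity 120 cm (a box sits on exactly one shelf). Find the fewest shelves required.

Total = 100 + 90 + 80 + 80 + 70 + 70 + 70 + 40 + 40 + 30 + 20 + 10 = 700 cm.
Lower bound: ⌈700/120⌉ = 6 shelves.
Also, 7 boxes each exceed 60 cm, and no two of those can share a shelf, so at least 7 shelves are needed.
A packing using 7 shelves:
  shelf 1: 100 + 20 = 120
  shelf 2: 90 + 30 = 120
  shelf 3: 80 + 40 = 120
  shelf 4: 80 + 40 = 120
  shelf 5: 70 + 10 = 80
  shelf 6: 70 = 70
  shelf 7: 70 = 70
This matches the lower bound, so 7 is optimal.

7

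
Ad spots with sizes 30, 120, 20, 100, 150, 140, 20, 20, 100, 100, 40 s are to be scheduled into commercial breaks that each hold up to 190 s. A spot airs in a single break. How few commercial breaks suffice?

6

Total = 150 + 140 + 120 + 100 + 100 + 100 + 40 + 30 + 20 + 20 + 20 = 840 s.
Lower bound: ⌈840/190⌉ = 5 commercial breaks.
Also, 6 ad spots each exceed 95 s, and no two of those can share a break, so at least 6 commercial breaks are needed.
A packing using 6 commercial breaks:
  break 1: 150 + 40 = 190
  break 2: 140 + 30 + 20 = 190
  break 3: 120 + 20 + 20 = 160
  break 4: 100 = 100
  break 5: 100 = 100
  break 6: 100 = 100
This matches the lower bound, so 6 is optimal.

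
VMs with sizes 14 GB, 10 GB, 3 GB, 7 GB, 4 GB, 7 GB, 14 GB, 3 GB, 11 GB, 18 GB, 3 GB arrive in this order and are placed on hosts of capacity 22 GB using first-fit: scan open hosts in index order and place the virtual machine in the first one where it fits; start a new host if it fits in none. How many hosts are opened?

  14 → host 1 (new)  [load 14/22]
  10 → host 2 (new)  [load 10/22]
  3 → host 1  [load 17/22]
  7 → host 2  [load 17/22]
  4 → host 1  [load 21/22]
  7 → host 3 (new)  [load 7/22]
  14 → host 3  [load 21/22]
  3 → host 2  [load 20/22]
  11 → host 4 (new)  [load 11/22]
  18 → host 5 (new)  [load 18/22]
  3 → host 4  [load 14/22]
5 hosts opened.

5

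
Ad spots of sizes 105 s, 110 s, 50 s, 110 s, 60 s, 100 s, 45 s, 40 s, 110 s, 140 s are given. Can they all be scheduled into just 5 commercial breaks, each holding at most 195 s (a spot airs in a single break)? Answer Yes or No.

No

Total = 870 s; ⌈870/195⌉ = 5.
6 ad spots each exceed half the capacity and cannot share a break, forcing at least 6 commercial breaks.
At least 6 commercial breaks are required, but only 5 are allowed.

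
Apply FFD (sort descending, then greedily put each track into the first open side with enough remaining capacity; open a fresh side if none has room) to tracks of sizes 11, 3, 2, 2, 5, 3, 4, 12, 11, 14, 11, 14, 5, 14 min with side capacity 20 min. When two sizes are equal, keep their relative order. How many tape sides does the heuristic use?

7

Sorted descending: 14, 14, 14, 12, 11, 11, 11, 5, 5, 4, 3, 3, 2, 2.
  14 → side 1 (new)  [load 14/20]
  14 → side 2 (new)  [load 14/20]
  14 → side 3 (new)  [load 14/20]
  12 → side 4 (new)  [load 12/20]
  11 → side 5 (new)  [load 11/20]
  11 → side 6 (new)  [load 11/20]
  11 → side 7 (new)  [load 11/20]
  5 → side 1  [load 19/20]
  5 → side 2  [load 19/20]
  4 → side 3  [load 18/20]
  3 → side 4  [load 15/20]
  3 → side 4  [load 18/20]
  2 → side 3  [load 20/20]
  2 → side 4  [load 20/20]
7 tape sides opened.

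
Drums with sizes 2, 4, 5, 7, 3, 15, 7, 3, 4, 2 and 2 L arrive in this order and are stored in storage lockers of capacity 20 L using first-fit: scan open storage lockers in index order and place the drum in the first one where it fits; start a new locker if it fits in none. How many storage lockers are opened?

3

  2 → locker 1 (new)  [load 2/20]
  4 → locker 1  [load 6/20]
  5 → locker 1  [load 11/20]
  7 → locker 1  [load 18/20]
  3 → locker 2 (new)  [load 3/20]
  15 → locker 2  [load 18/20]
  7 → locker 3 (new)  [load 7/20]
  3 → locker 3  [load 10/20]
  4 → locker 3  [load 14/20]
  2 → locker 1  [load 20/20]
  2 → locker 2  [load 20/20]
3 storage lockers opened.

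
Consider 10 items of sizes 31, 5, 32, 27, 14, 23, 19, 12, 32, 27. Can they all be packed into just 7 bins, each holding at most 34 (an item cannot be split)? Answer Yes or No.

No

Total = 222; ⌈222/34⌉ = 7.
The bound of 7 does not rule out 7, but exhaustive search shows no assignment into 7 bins of capacity 34 exists — the minimum is 8.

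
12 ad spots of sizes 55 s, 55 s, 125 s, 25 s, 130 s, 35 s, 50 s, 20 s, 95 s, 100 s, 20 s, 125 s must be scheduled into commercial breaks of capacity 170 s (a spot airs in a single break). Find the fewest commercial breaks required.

Total = 130 + 125 + 125 + 100 + 95 + 55 + 55 + 50 + 35 + 25 + 20 + 20 = 835 s.
Lower bound: ⌈835/170⌉ = 5 commercial breaks.
A packing using 6 commercial breaks:
  break 1: 130 + 35 = 165
  break 2: 125 + 25 + 20 = 170
  break 3: 125 + 20 = 145
  break 4: 100 + 55 = 155
  break 5: 95 + 55 = 150
  break 6: 50 = 50
No arrangement into 5 commercial breaks stays within capacity, so 6 is optimal.

6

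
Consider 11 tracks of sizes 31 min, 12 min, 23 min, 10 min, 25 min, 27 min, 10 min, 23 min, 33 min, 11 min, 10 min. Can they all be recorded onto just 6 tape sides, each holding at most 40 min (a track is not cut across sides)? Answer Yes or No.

No

Total = 215 min; ⌈215/40⌉ = 6.
The bound of 6 does not rule out 6, but exhaustive search shows no assignment into 6 tape sides of capacity 40 min exists — the minimum is 7.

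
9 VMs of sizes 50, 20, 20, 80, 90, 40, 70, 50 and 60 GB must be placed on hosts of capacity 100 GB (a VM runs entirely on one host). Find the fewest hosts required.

Total = 90 + 80 + 70 + 60 + 50 + 50 + 40 + 20 + 20 = 480 GB.
Lower bound: ⌈480/100⌉ = 5 hosts.
A packing using 5 hosts:
  host 1: 90 = 90
  host 2: 80 + 20 = 100
  host 3: 70 + 20 = 90
  host 4: 60 + 40 = 100
  host 5: 50 + 50 = 100
This matches the lower bound, so 5 is optimal.

5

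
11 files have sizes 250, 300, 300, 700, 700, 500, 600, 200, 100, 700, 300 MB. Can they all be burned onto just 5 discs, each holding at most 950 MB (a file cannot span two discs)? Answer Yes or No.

Total = 4650 MB; ⌈4650/950⌉ = 5.
The bound of 5 does not rule out 5, but exhaustive search shows no assignment into 5 discs of capacity 950 MB exists — the minimum is 6.

No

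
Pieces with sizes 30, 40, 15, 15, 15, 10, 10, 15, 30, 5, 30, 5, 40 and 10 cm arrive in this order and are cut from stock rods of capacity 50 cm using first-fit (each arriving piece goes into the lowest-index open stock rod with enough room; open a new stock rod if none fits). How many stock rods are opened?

  30 → stock rod 1 (new)  [load 30/50]
  40 → stock rod 2 (new)  [load 40/50]
  15 → stock rod 1  [load 45/50]
  15 → stock rod 3 (new)  [load 15/50]
  15 → stock rod 3  [load 30/50]
  10 → stock rod 2  [load 50/50]
  10 → stock rod 3  [load 40/50]
  15 → stock rod 4 (new)  [load 15/50]
  30 → stock rod 4  [load 45/50]
  5 → stock rod 1  [load 50/50]
  30 → stock rod 5 (new)  [load 30/50]
  5 → stock rod 3  [load 45/50]
  40 → stock rod 6 (new)  [load 40/50]
  10 → stock rod 5  [load 40/50]
6 stock rods opened.

6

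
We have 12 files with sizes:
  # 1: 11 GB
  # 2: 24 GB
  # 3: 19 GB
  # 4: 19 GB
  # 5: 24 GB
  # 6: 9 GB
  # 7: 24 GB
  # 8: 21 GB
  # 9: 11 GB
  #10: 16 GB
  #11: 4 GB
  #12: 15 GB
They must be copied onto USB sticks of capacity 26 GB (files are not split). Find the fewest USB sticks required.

Total = 24 + 24 + 24 + 21 + 19 + 19 + 16 + 15 + 11 + 11 + 9 + 4 = 197 GB.
Lower bound: ⌈197/26⌉ = 8 USB sticks.
A packing using 9 USB sticks:
  USB stick 1: 24 = 24
  USB stick 2: 24 = 24
  USB stick 3: 24 = 24
  USB stick 4: 21 + 4 = 25
  USB stick 5: 19 = 19
  USB stick 6: 19 = 19
  USB stick 7: 16 + 9 = 25
  USB stick 8: 15 + 11 = 26
  USB stick 9: 11 = 11
No arrangement into 8 USB sticks stays within capacity, so 9 is optimal.

9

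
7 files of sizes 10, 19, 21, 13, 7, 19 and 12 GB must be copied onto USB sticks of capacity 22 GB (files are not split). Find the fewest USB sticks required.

5

Total = 21 + 19 + 19 + 13 + 12 + 10 + 7 = 101 GB.
Lower bound: ⌈101/22⌉ = 5 USB sticks.
A packing using 5 USB sticks:
  USB stick 1: 21 = 21
  USB stick 2: 19 = 19
  USB stick 3: 19 = 19
  USB stick 4: 13 + 7 = 20
  USB stick 5: 12 + 10 = 22
This matches the lower bound, so 5 is optimal.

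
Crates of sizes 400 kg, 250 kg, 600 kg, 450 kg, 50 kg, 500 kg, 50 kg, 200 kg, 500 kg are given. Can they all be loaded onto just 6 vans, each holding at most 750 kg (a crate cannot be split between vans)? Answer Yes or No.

A valid assignment using 5 vans:
  van 1: 600 + 50 + 50 = 700
  van 2: 500 + 250 = 750
  van 3: 500 + 200 = 700
  van 4: 450 = 450
  van 5: 400 = 400
That uses only 5 ≤ 6, so 6 vans are enough.

Yes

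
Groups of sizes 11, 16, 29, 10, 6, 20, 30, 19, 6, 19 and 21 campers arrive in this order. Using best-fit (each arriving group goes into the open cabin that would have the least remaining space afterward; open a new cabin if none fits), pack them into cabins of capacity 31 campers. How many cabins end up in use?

  11 → cabin 1 (new)  [load 11/31]
  16 → cabin 1  [load 27/31]
  29 → cabin 2 (new)  [load 29/31]
  10 → cabin 3 (new)  [load 10/31]
  6 → cabin 3  [load 16/31]
  20 → cabin 4 (new)  [load 20/31]
  30 → cabin 5 (new)  [load 30/31]
  19 → cabin 6 (new)  [load 19/31]
  6 → cabin 4  [load 26/31]
  19 → cabin 7 (new)  [load 19/31]
  21 → cabin 8 (new)  [load 21/31]
8 cabins opened.

8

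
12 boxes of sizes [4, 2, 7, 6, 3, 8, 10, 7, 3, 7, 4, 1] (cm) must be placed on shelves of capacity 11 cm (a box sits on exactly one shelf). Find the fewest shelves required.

Total = 10 + 8 + 7 + 7 + 7 + 6 + 4 + 4 + 3 + 3 + 2 + 1 = 62 cm.
Lower bound: ⌈62/11⌉ = 6 shelves.
A packing using 6 shelves:
  shelf 1: 10 + 1 = 11
  shelf 2: 8 + 3 = 11
  shelf 3: 7 + 4 = 11
  shelf 4: 7 + 4 = 11
  shelf 5: 7 + 3 = 10
  shelf 6: 6 + 2 = 8
This matches the lower bound, so 6 is optimal.

6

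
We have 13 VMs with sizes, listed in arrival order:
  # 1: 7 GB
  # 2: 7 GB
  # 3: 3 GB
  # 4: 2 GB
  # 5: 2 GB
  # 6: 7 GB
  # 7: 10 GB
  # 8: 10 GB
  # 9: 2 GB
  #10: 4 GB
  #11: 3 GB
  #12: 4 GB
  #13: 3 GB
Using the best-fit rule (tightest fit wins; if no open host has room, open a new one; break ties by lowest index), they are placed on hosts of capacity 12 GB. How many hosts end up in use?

  7 → host 1 (new)  [load 7/12]
  7 → host 2 (new)  [load 7/12]
  3 → host 1  [load 10/12]
  2 → host 1  [load 12/12]
  2 → host 2  [load 9/12]
  7 → host 3 (new)  [load 7/12]
  10 → host 4 (new)  [load 10/12]
  10 → host 5 (new)  [load 10/12]
  2 → host 4  [load 12/12]
  4 → host 3  [load 11/12]
  3 → host 2  [load 12/12]
  4 → host 6 (new)  [load 4/12]
  3 → host 6  [load 7/12]
6 hosts opened.

6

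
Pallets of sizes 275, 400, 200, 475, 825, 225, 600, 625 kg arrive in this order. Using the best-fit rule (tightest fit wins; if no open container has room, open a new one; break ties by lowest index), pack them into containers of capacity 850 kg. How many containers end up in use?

  275 → container 1 (new)  [load 275/850]
  400 → container 1  [load 675/850]
  200 → container 2 (new)  [load 200/850]
  475 → container 2  [load 675/850]
  825 → container 3 (new)  [load 825/850]
  225 → container 4 (new)  [load 225/850]
  600 → container 4  [load 825/850]
  625 → container 5 (new)  [load 625/850]
5 containers opened.

5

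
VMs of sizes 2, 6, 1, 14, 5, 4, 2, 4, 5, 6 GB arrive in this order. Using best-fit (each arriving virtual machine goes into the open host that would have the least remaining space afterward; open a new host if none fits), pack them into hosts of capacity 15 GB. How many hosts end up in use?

4

  2 → host 1 (new)  [load 2/15]
  6 → host 1  [load 8/15]
  1 → host 1  [load 9/15]
  14 → host 2 (new)  [load 14/15]
  5 → host 1  [load 14/15]
  4 → host 3 (new)  [load 4/15]
  2 → host 3  [load 6/15]
  4 → host 3  [load 10/15]
  5 → host 3  [load 15/15]
  6 → host 4 (new)  [load 6/15]
4 hosts opened.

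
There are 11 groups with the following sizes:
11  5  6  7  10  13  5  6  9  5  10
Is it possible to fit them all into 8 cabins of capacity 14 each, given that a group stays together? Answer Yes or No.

A valid assignment using 8 cabins:
  cabin 1: 13 = 13
  cabin 2: 11 = 11
  cabin 3: 10 = 10
  cabin 4: 10 = 10
  cabin 5: 9 + 5 = 14
  cabin 6: 7 + 6 = 13
  cabin 7: 6 + 5 = 11
  cabin 8: 5 = 5
Every load is within 14, so 8 cabins suffice.

Yes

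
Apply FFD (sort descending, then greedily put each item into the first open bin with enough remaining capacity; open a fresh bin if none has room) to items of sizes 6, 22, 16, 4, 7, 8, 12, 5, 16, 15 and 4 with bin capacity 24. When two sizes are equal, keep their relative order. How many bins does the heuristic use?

Sorted descending: 22, 16, 16, 15, 12, 8, 7, 6, 5, 4, 4.
  22 → bin 1 (new)  [load 22/24]
  16 → bin 2 (new)  [load 16/24]
  16 → bin 3 (new)  [load 16/24]
  15 → bin 4 (new)  [load 15/24]
  12 → bin 5 (new)  [load 12/24]
  8 → bin 2  [load 24/24]
  7 → bin 3  [load 23/24]
  6 → bin 4  [load 21/24]
  5 → bin 5  [load 17/24]
  4 → bin 5  [load 21/24]
  4 → bin 6 (new)  [load 4/24]
6 bins opened.

6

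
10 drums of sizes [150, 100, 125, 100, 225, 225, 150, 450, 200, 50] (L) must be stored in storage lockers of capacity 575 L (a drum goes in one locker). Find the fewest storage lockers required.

4

Total = 450 + 225 + 225 + 200 + 150 + 150 + 125 + 100 + 100 + 50 = 1775 L.
Lower bound: ⌈1775/575⌉ = 4 storage lockers.
A packing using 4 storage lockers:
  locker 1: 450 + 125 = 575
  locker 2: 225 + 225 + 100 = 550
  locker 3: 200 + 150 + 150 + 50 = 550
  locker 4: 100 = 100
This matches the lower bound, so 4 is optimal.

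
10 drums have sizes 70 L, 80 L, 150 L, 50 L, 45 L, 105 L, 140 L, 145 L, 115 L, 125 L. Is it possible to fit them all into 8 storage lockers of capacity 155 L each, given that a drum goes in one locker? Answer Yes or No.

Yes

A valid assignment using 8 storage lockers:
  locker 1: 150 = 150
  locker 2: 145 = 145
  locker 3: 140 = 140
  locker 4: 125 = 125
  locker 5: 115 = 115
  locker 6: 105 + 50 = 155
  locker 7: 80 + 70 = 150
  locker 8: 45 = 45
Every load is within 155 L, so 8 storage lockers suffice.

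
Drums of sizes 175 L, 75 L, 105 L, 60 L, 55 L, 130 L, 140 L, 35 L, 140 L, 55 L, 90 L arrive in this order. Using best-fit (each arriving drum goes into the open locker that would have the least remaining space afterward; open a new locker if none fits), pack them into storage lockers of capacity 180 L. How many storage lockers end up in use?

  175 → locker 1 (new)  [load 175/180]
  75 → locker 2 (new)  [load 75/180]
  105 → locker 2  [load 180/180]
  60 → locker 3 (new)  [load 60/180]
  55 → locker 3  [load 115/180]
  130 → locker 4 (new)  [load 130/180]
  140 → locker 5 (new)  [load 140/180]
  35 → locker 5  [load 175/180]
  140 → locker 6 (new)  [load 140/180]
  55 → locker 3  [load 170/180]
  90 → locker 7 (new)  [load 90/180]
7 storage lockers opened.

7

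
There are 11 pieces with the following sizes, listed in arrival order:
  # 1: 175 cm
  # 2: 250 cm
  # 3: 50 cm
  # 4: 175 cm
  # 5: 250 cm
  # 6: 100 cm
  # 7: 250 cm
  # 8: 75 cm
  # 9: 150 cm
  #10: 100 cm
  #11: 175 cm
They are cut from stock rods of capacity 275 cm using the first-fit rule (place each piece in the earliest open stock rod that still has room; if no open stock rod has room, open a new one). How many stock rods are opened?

  175 → stock rod 1 (new)  [load 175/275]
  250 → stock rod 2 (new)  [load 250/275]
  50 → stock rod 1  [load 225/275]
  175 → stock rod 3 (new)  [load 175/275]
  250 → stock rod 4 (new)  [load 250/275]
  100 → stock rod 3  [load 275/275]
  250 → stock rod 5 (new)  [load 250/275]
  75 → stock rod 6 (new)  [load 75/275]
  150 → stock rod 6  [load 225/275]
  100 → stock rod 7 (new)  [load 100/275]
  175 → stock rod 7  [load 275/275]
7 stock rods opened.

7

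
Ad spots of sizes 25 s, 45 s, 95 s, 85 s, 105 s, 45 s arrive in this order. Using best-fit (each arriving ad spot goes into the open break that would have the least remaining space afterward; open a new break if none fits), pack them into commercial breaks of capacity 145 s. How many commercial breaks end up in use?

4

  25 → break 1 (new)  [load 25/145]
  45 → break 1  [load 70/145]
  95 → break 2 (new)  [load 95/145]
  85 → break 3 (new)  [load 85/145]
  105 → break 4 (new)  [load 105/145]
  45 → break 2  [load 140/145]
4 commercial breaks opened.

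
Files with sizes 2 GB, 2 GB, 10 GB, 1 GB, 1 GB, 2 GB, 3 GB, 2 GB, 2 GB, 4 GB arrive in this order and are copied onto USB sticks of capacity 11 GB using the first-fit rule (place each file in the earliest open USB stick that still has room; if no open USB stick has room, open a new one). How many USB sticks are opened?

3

  2 → USB stick 1 (new)  [load 2/11]
  2 → USB stick 1  [load 4/11]
  10 → USB stick 2 (new)  [load 10/11]
  1 → USB stick 1  [load 5/11]
  1 → USB stick 1  [load 6/11]
  2 → USB stick 1  [load 8/11]
  3 → USB stick 1  [load 11/11]
  2 → USB stick 3 (new)  [load 2/11]
  2 → USB stick 3  [load 4/11]
  4 → USB stick 3  [load 8/11]
3 USB sticks opened.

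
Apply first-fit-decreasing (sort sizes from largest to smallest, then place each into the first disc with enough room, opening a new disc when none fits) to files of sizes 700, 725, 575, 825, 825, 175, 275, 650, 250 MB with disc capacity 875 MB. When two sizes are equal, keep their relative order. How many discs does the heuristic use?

7

Sorted descending: 825, 825, 725, 700, 650, 575, 275, 250, 175.
  825 → disc 1 (new)  [load 825/875]
  825 → disc 2 (new)  [load 825/875]
  725 → disc 3 (new)  [load 725/875]
  700 → disc 4 (new)  [load 700/875]
  650 → disc 5 (new)  [load 650/875]
  575 → disc 6 (new)  [load 575/875]
  275 → disc 6  [load 850/875]
  250 → disc 7 (new)  [load 250/875]
  175 → disc 4  [load 875/875]
7 discs opened.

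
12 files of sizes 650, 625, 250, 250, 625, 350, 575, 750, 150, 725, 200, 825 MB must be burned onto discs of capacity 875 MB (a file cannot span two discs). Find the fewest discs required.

Total = 825 + 750 + 725 + 650 + 625 + 625 + 575 + 350 + 250 + 250 + 200 + 150 = 5975 MB.
Lower bound: ⌈5975/875⌉ = 7 discs.
A packing using 8 discs:
  disc 1: 825 = 825
  disc 2: 750 = 750
  disc 3: 725 + 150 = 875
  disc 4: 650 + 200 = 850
  disc 5: 625 + 250 = 875
  disc 6: 625 + 250 = 875
  disc 7: 575 = 575
  disc 8: 350 = 350
No arrangement into 7 discs stays within capacity, so 8 is optimal.

8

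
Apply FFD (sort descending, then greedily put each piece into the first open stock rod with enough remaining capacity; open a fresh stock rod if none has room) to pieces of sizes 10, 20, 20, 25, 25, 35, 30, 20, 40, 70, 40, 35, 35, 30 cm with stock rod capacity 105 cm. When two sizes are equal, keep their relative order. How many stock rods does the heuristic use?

5

Sorted descending: 70, 40, 40, 35, 35, 35, 30, 30, 25, 25, 20, 20, 20, 10.
  70 → stock rod 1 (new)  [load 70/105]
  40 → stock rod 2 (new)  [load 40/105]
  40 → stock rod 2  [load 80/105]
  35 → stock rod 1  [load 105/105]
  35 → stock rod 3 (new)  [load 35/105]
  35 → stock rod 3  [load 70/105]
  30 → stock rod 3  [load 100/105]
  30 → stock rod 4 (new)  [load 30/105]
  25 → stock rod 2  [load 105/105]
  25 → stock rod 4  [load 55/105]
  20 → stock rod 4  [load 75/105]
  20 → stock rod 4  [load 95/105]
  20 → stock rod 5 (new)  [load 20/105]
  10 → stock rod 4  [load 105/105]
5 stock rods opened.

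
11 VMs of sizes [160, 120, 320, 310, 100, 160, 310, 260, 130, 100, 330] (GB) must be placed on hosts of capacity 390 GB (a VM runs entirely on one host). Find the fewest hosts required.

7

Total = 330 + 320 + 310 + 310 + 260 + 160 + 160 + 130 + 120 + 100 + 100 = 2300 GB.
Lower bound: ⌈2300/390⌉ = 6 hosts.
A packing using 7 hosts:
  host 1: 330 = 330
  host 2: 320 = 320
  host 3: 310 = 310
  host 4: 310 = 310
  host 5: 260 + 130 = 390
  host 6: 160 + 160 = 320
  host 7: 120 + 100 + 100 = 320
No arrangement into 6 hosts stays within capacity, so 7 is optimal.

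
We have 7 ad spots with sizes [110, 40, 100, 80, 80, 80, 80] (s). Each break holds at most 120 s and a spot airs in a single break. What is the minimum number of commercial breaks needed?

Total = 110 + 100 + 80 + 80 + 80 + 80 + 40 = 570 s.
Lower bound: ⌈570/120⌉ = 5 commercial breaks.
Also, 6 ad spots each exceed 60 s, and no two of those can share a break, so at least 6 commercial breaks are needed.
A packing using 6 commercial breaks:
  break 1: 110 = 110
  break 2: 100 = 100
  break 3: 80 + 40 = 120
  break 4: 80 = 80
  break 5: 80 = 80
  break 6: 80 = 80
This matches the lower bound, so 6 is optimal.

6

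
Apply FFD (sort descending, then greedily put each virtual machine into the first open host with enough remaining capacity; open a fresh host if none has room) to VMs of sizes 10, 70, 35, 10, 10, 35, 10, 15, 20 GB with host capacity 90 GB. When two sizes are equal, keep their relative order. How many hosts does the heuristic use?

Sorted descending: 70, 35, 35, 20, 15, 10, 10, 10, 10.
  70 → host 1 (new)  [load 70/90]
  35 → host 2 (new)  [load 35/90]
  35 → host 2  [load 70/90]
  20 → host 1  [load 90/90]
  15 → host 2  [load 85/90]
  10 → host 3 (new)  [load 10/90]
  10 → host 3  [load 20/90]
  10 → host 3  [load 30/90]
  10 → host 3  [load 40/90]
3 hosts opened.

3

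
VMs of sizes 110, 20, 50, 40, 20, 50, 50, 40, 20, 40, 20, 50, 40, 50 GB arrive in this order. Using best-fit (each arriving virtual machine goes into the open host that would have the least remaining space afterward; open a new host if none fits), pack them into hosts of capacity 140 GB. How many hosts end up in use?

5

  110 → host 1 (new)  [load 110/140]
  20 → host 1  [load 130/140]
  50 → host 2 (new)  [load 50/140]
  40 → host 2  [load 90/140]
  20 → host 2  [load 110/140]
  50 → host 3 (new)  [load 50/140]
  50 → host 3  [load 100/140]
  40 → host 3  [load 140/140]
  20 → host 2  [load 130/140]
  40 → host 4 (new)  [load 40/140]
  20 → host 4  [load 60/140]
  50 → host 4  [load 110/140]
  40 → host 5 (new)  [load 40/140]
  50 → host 5  [load 90/140]
5 hosts opened.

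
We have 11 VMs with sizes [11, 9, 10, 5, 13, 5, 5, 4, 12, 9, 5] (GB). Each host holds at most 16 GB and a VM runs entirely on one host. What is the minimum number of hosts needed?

6

Total = 13 + 12 + 11 + 10 + 9 + 9 + 5 + 5 + 5 + 5 + 4 = 88 GB.
Lower bound: ⌈88/16⌉ = 6 hosts.
A packing using 6 hosts:
  host 1: 13 = 13
  host 2: 12 + 4 = 16
  host 3: 11 + 5 = 16
  host 4: 10 + 5 = 15
  host 5: 9 + 5 = 14
  host 6: 9 + 5 = 14
This matches the lower bound, so 6 is optimal.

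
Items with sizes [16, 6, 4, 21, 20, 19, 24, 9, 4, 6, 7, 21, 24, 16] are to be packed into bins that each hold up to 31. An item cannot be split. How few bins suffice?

Total = 24 + 24 + 21 + 21 + 20 + 19 + 16 + 16 + 9 + 7 + 6 + 6 + 4 + 4 = 197.
Lower bound: ⌈197/31⌉ = 7 bins.
Also, 8 items each exceed 31/2, and no two of those can share a bin, so at least 8 bins are needed.
A packing using 8 bins:
  bin 1: 24 + 7 = 31
  bin 2: 24 + 6 = 30
  bin 3: 21 + 9 = 30
  bin 4: 21 + 6 + 4 = 31
  bin 5: 20 + 4 = 24
  bin 6: 19 = 19
  bin 7: 16 = 16
  bin 8: 16 = 16
This matches the lower bound, so 8 is optimal.

8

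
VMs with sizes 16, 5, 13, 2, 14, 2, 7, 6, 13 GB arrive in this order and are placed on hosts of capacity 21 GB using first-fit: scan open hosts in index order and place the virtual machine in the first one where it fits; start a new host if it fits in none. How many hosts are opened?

4

  16 → host 1 (new)  [load 16/21]
  5 → host 1  [load 21/21]
  13 → host 2 (new)  [load 13/21]
  2 → host 2  [load 15/21]
  14 → host 3 (new)  [load 14/21]
  2 → host 2  [load 17/21]
  7 → host 3  [load 21/21]
  6 → host 4 (new)  [load 6/21]
  13 → host 4  [load 19/21]
4 hosts opened.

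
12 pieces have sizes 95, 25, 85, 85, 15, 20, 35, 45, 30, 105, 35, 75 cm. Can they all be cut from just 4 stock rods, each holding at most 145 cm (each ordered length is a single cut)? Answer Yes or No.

No

Total = 650 cm; ⌈650/145⌉ = 5.
At least 5 stock rods are required, but only 4 are allowed.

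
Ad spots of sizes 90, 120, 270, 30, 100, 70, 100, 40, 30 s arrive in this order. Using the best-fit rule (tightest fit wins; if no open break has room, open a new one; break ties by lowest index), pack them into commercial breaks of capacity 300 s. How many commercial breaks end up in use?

  90 → break 1 (new)  [load 90/300]
  120 → break 1  [load 210/300]
  270 → break 2 (new)  [load 270/300]
  30 → break 2  [load 300/300]
  100 → break 3 (new)  [load 100/300]
  70 → break 1  [load 280/300]
  100 → break 3  [load 200/300]
  40 → break 3  [load 240/300]
  30 → break 3  [load 270/300]
3 commercial breaks opened.

3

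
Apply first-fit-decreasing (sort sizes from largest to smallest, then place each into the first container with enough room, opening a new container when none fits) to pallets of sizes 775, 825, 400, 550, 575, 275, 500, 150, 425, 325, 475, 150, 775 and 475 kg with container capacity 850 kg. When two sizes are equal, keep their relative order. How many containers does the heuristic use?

Sorted descending: 825, 775, 775, 575, 550, 500, 475, 475, 425, 400, 325, 275, 150, 150.
  825 → container 1 (new)  [load 825/850]
  775 → container 2 (new)  [load 775/850]
  775 → container 3 (new)  [load 775/850]
  575 → container 4 (new)  [load 575/850]
  550 → container 5 (new)  [load 550/850]
  500 → container 6 (new)  [load 500/850]
  475 → container 7 (new)  [load 475/850]
  475 → container 8 (new)  [load 475/850]
  425 → container 9 (new)  [load 425/850]
  400 → container 9  [load 825/850]
  325 → container 6  [load 825/850]
  275 → container 4  [load 850/850]
  150 → container 5  [load 700/850]
  150 → container 5  [load 850/850]
9 containers opened.

9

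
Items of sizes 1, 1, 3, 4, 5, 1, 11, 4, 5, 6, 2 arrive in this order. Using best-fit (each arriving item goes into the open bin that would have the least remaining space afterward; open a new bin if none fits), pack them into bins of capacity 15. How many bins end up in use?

3

  1 → bin 1 (new)  [load 1/15]
  1 → bin 1  [load 2/15]
  3 → bin 1  [load 5/15]
  4 → bin 1  [load 9/15]
  5 → bin 1  [load 14/15]
  1 → bin 1  [load 15/15]
  11 → bin 2 (new)  [load 11/15]
  4 → bin 2  [load 15/15]
  5 → bin 3 (new)  [load 5/15]
  6 → bin 3  [load 11/15]
  2 → bin 3  [load 13/15]
3 bins opened.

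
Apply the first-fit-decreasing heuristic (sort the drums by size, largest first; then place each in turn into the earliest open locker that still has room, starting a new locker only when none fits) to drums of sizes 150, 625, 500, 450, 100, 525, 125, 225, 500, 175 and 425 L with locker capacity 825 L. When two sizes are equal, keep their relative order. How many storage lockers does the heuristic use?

6

Sorted descending: 625, 525, 500, 500, 450, 425, 225, 175, 150, 125, 100.
  625 → locker 1 (new)  [load 625/825]
  525 → locker 2 (new)  [load 525/825]
  500 → locker 3 (new)  [load 500/825]
  500 → locker 4 (new)  [load 500/825]
  450 → locker 5 (new)  [load 450/825]
  425 → locker 6 (new)  [load 425/825]
  225 → locker 2  [load 750/825]
  175 → locker 1  [load 800/825]
  150 → locker 3  [load 650/825]
  125 → locker 3  [load 775/825]
  100 → locker 4  [load 600/825]
6 storage lockers opened.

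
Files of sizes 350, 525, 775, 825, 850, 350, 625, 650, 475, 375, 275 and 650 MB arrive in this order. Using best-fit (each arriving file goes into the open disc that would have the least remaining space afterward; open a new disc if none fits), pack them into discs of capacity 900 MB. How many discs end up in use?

9

  350 → disc 1 (new)  [load 350/900]
  525 → disc 1  [load 875/900]
  775 → disc 2 (new)  [load 775/900]
  825 → disc 3 (new)  [load 825/900]
  850 → disc 4 (new)  [load 850/900]
  350 → disc 5 (new)  [load 350/900]
  625 → disc 6 (new)  [load 625/900]
  650 → disc 7 (new)  [load 650/900]
  475 → disc 5  [load 825/900]
  375 → disc 8 (new)  [load 375/900]
  275 → disc 6  [load 900/900]
  650 → disc 9 (new)  [load 650/900]
9 discs opened.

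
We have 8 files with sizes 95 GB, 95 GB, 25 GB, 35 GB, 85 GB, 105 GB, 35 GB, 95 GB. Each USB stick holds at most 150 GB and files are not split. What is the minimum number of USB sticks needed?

5

Total = 105 + 95 + 95 + 95 + 85 + 35 + 35 + 25 = 570 GB.
Lower bound: ⌈570/150⌉ = 4 USB sticks.
Also, 5 files each exceed 75 GB, and no two of those can share a USB stick, so at least 5 USB sticks are needed.
A packing using 5 USB sticks:
  USB stick 1: 105 + 35 = 140
  USB stick 2: 95 + 35 = 130
  USB stick 3: 95 + 25 = 120
  USB stick 4: 95 = 95
  USB stick 5: 85 = 85
This matches the lower bound, so 5 is optimal.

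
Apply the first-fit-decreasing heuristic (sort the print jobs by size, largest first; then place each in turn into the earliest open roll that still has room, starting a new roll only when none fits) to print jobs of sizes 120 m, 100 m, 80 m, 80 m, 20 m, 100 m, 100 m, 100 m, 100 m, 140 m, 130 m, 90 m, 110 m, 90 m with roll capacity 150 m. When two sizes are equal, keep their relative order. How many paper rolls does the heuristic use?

Sorted descending: 140, 130, 120, 110, 100, 100, 100, 100, 100, 90, 90, 80, 80, 20.
  140 → roll 1 (new)  [load 140/150]
  130 → roll 2 (new)  [load 130/150]
  120 → roll 3 (new)  [load 120/150]
  110 → roll 4 (new)  [load 110/150]
  100 → roll 5 (new)  [load 100/150]
  100 → roll 6 (new)  [load 100/150]
  100 → roll 7 (new)  [load 100/150]
  100 → roll 8 (new)  [load 100/150]
  100 → roll 9 (new)  [load 100/150]
  90 → roll 10 (new)  [load 90/150]
  90 → roll 11 (new)  [load 90/150]
  80 → roll 12 (new)  [load 80/150]
  80 → roll 13 (new)  [load 80/150]
  20 → roll 2  [load 150/150]
13 paper rolls opened.

13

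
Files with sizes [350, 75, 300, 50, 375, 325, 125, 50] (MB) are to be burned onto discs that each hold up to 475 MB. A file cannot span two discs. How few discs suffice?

4

Total = 375 + 350 + 325 + 300 + 125 + 75 + 50 + 50 = 1650 MB.
Lower bound: ⌈1650/475⌉ = 4 discs.
A packing using 4 discs:
  disc 1: 375 + 75 = 450
  disc 2: 350 + 125 = 475
  disc 3: 325 + 50 + 50 = 425
  disc 4: 300 = 300
This matches the lower bound, so 4 is optimal.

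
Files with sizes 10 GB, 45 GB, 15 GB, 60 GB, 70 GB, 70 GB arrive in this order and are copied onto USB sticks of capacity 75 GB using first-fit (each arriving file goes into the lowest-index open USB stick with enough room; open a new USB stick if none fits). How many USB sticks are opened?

  10 → USB stick 1 (new)  [load 10/75]
  45 → USB stick 1  [load 55/75]
  15 → USB stick 1  [load 70/75]
  60 → USB stick 2 (new)  [load 60/75]
  70 → USB stick 3 (new)  [load 70/75]
  70 → USB stick 4 (new)  [load 70/75]
4 USB sticks opened.

4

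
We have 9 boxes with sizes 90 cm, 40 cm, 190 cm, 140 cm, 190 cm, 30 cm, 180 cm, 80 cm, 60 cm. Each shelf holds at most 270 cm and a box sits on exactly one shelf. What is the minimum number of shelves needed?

4

Total = 190 + 190 + 180 + 140 + 90 + 80 + 60 + 40 + 30 = 1000 cm.
Lower bound: ⌈1000/270⌉ = 4 shelves.
A packing using 4 shelves:
  shelf 1: 190 + 80 = 270
  shelf 2: 190 + 60 = 250
  shelf 3: 180 + 90 = 270
  shelf 4: 140 + 40 + 30 = 210
This matches the lower bound, so 4 is optimal.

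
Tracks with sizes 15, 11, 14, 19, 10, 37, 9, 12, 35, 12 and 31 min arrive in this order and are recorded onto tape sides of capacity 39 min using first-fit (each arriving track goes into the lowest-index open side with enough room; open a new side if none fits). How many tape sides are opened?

6

  15 → side 1 (new)  [load 15/39]
  11 → side 1  [load 26/39]
  14 → side 2 (new)  [load 14/39]
  19 → side 2  [load 33/39]
  10 → side 1  [load 36/39]
  37 → side 3 (new)  [load 37/39]
  9 → side 4 (new)  [load 9/39]
  12 → side 4  [load 21/39]
  35 → side 5 (new)  [load 35/39]
  12 → side 4  [load 33/39]
  31 → side 6 (new)  [load 31/39]
6 tape sides opened.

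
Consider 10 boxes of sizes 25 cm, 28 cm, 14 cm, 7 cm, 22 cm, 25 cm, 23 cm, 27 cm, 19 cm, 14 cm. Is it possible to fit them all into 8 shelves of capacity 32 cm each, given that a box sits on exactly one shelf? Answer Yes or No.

Yes

A valid assignment using 8 shelves:
  shelf 1: 28 = 28
  shelf 2: 27 = 27
  shelf 3: 25 + 7 = 32
  shelf 4: 25 = 25
  shelf 5: 23 = 23
  shelf 6: 22 = 22
  shelf 7: 19 = 19
  shelf 8: 14 + 14 = 28
Every load is within 32 cm, so 8 shelves suffice.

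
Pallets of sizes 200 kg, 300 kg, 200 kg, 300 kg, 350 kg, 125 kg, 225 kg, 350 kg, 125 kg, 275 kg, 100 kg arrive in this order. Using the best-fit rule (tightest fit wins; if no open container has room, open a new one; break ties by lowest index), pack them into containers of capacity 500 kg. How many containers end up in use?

6

  200 → container 1 (new)  [load 200/500]
  300 → container 1  [load 500/500]
  200 → container 2 (new)  [load 200/500]
  300 → container 2  [load 500/500]
  350 → container 3 (new)  [load 350/500]
  125 → container 3  [load 475/500]
  225 → container 4 (new)  [load 225/500]
  350 → container 5 (new)  [load 350/500]
  125 → container 5  [load 475/500]
  275 → container 4  [load 500/500]
  100 → container 6 (new)  [load 100/500]
6 containers opened.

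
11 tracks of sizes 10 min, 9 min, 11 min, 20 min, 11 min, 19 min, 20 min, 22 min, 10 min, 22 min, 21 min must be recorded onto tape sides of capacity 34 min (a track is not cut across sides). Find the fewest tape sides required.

6

Total = 22 + 22 + 21 + 20 + 20 + 19 + 11 + 11 + 10 + 10 + 9 = 175 min.
Lower bound: ⌈175/34⌉ = 6 tape sides.
A packing using 6 tape sides:
  side 1: 22 + 11 = 33
  side 2: 22 + 11 = 33
  side 3: 21 + 10 = 31
  side 4: 20 + 10 = 30
  side 5: 20 + 9 = 29
  side 6: 19 = 19
This matches the lower bound, so 6 is optimal.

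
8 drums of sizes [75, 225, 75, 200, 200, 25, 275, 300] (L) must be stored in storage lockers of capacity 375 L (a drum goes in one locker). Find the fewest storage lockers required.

5

Total = 300 + 275 + 225 + 200 + 200 + 75 + 75 + 25 = 1375 L.
Lower bound: ⌈1375/375⌉ = 4 storage lockers.
Also, 5 drums each exceed 375/2 L, and no two of those can share a locker, so at least 5 storage lockers are needed.
A packing using 5 storage lockers:
  locker 1: 300 + 75 = 375
  locker 2: 275 + 75 + 25 = 375
  locker 3: 225 = 225
  locker 4: 200 = 200
  locker 5: 200 = 200
This matches the lower bound, so 5 is optimal.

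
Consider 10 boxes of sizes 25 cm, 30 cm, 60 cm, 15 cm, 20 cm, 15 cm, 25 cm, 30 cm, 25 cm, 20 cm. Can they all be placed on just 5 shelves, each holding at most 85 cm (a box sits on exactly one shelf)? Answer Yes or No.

A valid assignment using 4 shelves:
  shelf 1: 60 + 25 = 85
  shelf 2: 30 + 30 + 25 = 85
  shelf 3: 25 + 20 + 20 + 15 = 80
  shelf 4: 15 = 15
That uses only 4 ≤ 5, so 5 shelves are enough.

Yes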